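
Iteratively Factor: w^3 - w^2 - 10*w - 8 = (w + 1)*(w^2 - 2*w - 8) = (w - 4)*(w + 1)*(w + 2)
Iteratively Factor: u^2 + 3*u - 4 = (u - 1)*(u + 4)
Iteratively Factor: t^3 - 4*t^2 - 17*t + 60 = (t - 5)*(t^2 + t - 12) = (t - 5)*(t + 4)*(t - 3)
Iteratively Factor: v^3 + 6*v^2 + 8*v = (v + 2)*(v^2 + 4*v) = v*(v + 2)*(v + 4)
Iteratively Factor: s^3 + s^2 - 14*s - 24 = (s + 2)*(s^2 - s - 12) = (s - 4)*(s + 2)*(s + 3)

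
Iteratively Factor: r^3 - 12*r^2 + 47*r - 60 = (r - 4)*(r^2 - 8*r + 15) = (r - 4)*(r - 3)*(r - 5)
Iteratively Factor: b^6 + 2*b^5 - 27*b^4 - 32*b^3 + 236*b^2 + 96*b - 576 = (b - 3)*(b^5 + 5*b^4 - 12*b^3 - 68*b^2 + 32*b + 192) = (b - 3)*(b - 2)*(b^4 + 7*b^3 + 2*b^2 - 64*b - 96) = (b - 3)*(b - 2)*(b + 4)*(b^3 + 3*b^2 - 10*b - 24) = (b - 3)^2*(b - 2)*(b + 4)*(b^2 + 6*b + 8) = (b - 3)^2*(b - 2)*(b + 2)*(b + 4)*(b + 4)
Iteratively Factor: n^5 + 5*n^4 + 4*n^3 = (n)*(n^4 + 5*n^3 + 4*n^2) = n*(n + 4)*(n^3 + n^2) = n*(n + 1)*(n + 4)*(n^2) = n^2*(n + 1)*(n + 4)*(n)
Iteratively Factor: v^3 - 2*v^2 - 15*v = (v + 3)*(v^2 - 5*v) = v*(v + 3)*(v - 5)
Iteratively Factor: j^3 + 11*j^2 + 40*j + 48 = (j + 4)*(j^2 + 7*j + 12) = (j + 3)*(j + 4)*(j + 4)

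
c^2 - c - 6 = (c - 3)*(c + 2)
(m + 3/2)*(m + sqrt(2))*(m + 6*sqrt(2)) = m^3 + 3*m^2/2 + 7*sqrt(2)*m^2 + 12*m + 21*sqrt(2)*m/2 + 18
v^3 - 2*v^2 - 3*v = v*(v - 3)*(v + 1)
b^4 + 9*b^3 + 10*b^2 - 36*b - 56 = (b - 2)*(b + 2)^2*(b + 7)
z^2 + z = z*(z + 1)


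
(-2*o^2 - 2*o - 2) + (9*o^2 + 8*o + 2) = 7*o^2 + 6*o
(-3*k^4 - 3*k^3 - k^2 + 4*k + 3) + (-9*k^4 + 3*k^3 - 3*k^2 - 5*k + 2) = -12*k^4 - 4*k^2 - k + 5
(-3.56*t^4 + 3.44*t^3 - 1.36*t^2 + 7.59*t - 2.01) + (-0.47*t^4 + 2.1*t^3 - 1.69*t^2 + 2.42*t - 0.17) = -4.03*t^4 + 5.54*t^3 - 3.05*t^2 + 10.01*t - 2.18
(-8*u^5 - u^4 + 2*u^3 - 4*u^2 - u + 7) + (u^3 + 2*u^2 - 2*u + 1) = -8*u^5 - u^4 + 3*u^3 - 2*u^2 - 3*u + 8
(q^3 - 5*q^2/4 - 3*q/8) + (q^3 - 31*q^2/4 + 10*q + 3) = 2*q^3 - 9*q^2 + 77*q/8 + 3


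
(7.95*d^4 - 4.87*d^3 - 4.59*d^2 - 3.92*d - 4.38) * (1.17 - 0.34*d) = -2.703*d^5 + 10.9573*d^4 - 4.1373*d^3 - 4.0375*d^2 - 3.0972*d - 5.1246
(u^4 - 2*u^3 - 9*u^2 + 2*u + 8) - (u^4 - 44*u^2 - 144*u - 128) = -2*u^3 + 35*u^2 + 146*u + 136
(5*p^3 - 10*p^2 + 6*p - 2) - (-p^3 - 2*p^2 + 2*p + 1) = 6*p^3 - 8*p^2 + 4*p - 3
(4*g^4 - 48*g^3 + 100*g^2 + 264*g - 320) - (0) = 4*g^4 - 48*g^3 + 100*g^2 + 264*g - 320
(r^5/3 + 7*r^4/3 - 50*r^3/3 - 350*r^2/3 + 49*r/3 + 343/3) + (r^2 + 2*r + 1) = r^5/3 + 7*r^4/3 - 50*r^3/3 - 347*r^2/3 + 55*r/3 + 346/3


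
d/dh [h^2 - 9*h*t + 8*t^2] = 2*h - 9*t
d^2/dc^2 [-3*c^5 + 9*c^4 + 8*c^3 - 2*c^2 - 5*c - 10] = -60*c^3 + 108*c^2 + 48*c - 4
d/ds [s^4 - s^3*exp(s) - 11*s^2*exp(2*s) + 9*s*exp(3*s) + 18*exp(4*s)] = -s^3*exp(s) + 4*s^3 - 22*s^2*exp(2*s) - 3*s^2*exp(s) + 27*s*exp(3*s) - 22*s*exp(2*s) + 72*exp(4*s) + 9*exp(3*s)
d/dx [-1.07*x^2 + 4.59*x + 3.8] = 4.59 - 2.14*x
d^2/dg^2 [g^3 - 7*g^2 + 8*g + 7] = 6*g - 14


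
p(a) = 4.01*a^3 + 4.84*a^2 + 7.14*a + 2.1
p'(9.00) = 1068.69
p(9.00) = 3381.69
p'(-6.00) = 382.14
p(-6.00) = -732.66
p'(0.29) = 10.96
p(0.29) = 4.68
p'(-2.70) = 68.70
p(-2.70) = -60.82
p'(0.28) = 10.79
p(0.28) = 4.57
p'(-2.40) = 53.20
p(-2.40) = -42.59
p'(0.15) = 8.86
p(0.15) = 3.29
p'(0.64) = 18.26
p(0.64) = 9.70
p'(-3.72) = 137.61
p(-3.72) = -163.91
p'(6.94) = 653.73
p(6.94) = 1625.13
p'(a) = 12.03*a^2 + 9.68*a + 7.14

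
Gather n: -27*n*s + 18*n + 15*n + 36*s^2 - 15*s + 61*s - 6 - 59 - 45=n*(33 - 27*s) + 36*s^2 + 46*s - 110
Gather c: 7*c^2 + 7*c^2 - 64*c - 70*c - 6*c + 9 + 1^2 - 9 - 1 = 14*c^2 - 140*c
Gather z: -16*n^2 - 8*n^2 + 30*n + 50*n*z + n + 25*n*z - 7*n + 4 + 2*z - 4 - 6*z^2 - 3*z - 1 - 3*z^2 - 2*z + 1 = -24*n^2 + 24*n - 9*z^2 + z*(75*n - 3)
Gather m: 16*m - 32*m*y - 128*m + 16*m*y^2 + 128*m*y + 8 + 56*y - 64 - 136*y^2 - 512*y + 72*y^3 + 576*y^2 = m*(16*y^2 + 96*y - 112) + 72*y^3 + 440*y^2 - 456*y - 56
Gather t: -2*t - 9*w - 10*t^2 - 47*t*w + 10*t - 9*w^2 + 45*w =-10*t^2 + t*(8 - 47*w) - 9*w^2 + 36*w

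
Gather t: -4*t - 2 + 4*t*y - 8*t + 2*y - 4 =t*(4*y - 12) + 2*y - 6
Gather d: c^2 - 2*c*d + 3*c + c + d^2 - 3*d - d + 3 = c^2 + 4*c + d^2 + d*(-2*c - 4) + 3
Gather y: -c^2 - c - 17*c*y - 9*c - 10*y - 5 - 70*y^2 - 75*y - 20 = -c^2 - 10*c - 70*y^2 + y*(-17*c - 85) - 25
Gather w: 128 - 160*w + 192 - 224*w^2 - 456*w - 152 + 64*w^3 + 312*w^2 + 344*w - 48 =64*w^3 + 88*w^2 - 272*w + 120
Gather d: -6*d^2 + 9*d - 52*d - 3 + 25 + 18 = -6*d^2 - 43*d + 40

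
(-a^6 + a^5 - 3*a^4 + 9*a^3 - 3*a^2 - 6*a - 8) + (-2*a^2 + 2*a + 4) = -a^6 + a^5 - 3*a^4 + 9*a^3 - 5*a^2 - 4*a - 4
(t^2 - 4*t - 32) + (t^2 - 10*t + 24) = 2*t^2 - 14*t - 8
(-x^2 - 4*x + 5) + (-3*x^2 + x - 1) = -4*x^2 - 3*x + 4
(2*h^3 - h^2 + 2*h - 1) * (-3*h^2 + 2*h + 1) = -6*h^5 + 7*h^4 - 6*h^3 + 6*h^2 - 1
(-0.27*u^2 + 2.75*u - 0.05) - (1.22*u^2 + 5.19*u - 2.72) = -1.49*u^2 - 2.44*u + 2.67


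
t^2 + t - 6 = (t - 2)*(t + 3)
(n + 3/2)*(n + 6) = n^2 + 15*n/2 + 9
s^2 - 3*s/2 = s*(s - 3/2)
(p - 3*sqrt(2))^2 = p^2 - 6*sqrt(2)*p + 18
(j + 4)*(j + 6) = j^2 + 10*j + 24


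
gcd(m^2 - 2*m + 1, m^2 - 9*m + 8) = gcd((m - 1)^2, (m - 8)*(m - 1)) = m - 1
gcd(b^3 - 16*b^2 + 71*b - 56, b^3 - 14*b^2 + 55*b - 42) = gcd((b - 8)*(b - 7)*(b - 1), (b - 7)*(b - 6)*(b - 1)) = b^2 - 8*b + 7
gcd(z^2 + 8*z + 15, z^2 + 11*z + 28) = 1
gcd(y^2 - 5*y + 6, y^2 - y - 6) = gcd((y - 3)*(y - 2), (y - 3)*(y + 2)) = y - 3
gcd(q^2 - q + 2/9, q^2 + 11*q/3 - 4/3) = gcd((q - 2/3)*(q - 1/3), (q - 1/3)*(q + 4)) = q - 1/3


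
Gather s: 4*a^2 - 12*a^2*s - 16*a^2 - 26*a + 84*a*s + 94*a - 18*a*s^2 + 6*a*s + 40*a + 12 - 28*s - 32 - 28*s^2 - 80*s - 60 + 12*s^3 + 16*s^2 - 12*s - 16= -12*a^2 + 108*a + 12*s^3 + s^2*(-18*a - 12) + s*(-12*a^2 + 90*a - 120) - 96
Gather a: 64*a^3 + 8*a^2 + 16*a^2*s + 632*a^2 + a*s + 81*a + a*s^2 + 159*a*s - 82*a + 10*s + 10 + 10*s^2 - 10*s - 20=64*a^3 + a^2*(16*s + 640) + a*(s^2 + 160*s - 1) + 10*s^2 - 10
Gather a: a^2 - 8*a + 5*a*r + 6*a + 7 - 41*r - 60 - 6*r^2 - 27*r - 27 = a^2 + a*(5*r - 2) - 6*r^2 - 68*r - 80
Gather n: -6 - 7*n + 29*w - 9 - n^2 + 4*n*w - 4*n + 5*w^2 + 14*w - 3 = -n^2 + n*(4*w - 11) + 5*w^2 + 43*w - 18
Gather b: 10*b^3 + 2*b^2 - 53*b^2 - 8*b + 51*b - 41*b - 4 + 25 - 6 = 10*b^3 - 51*b^2 + 2*b + 15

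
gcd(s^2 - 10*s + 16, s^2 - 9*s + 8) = s - 8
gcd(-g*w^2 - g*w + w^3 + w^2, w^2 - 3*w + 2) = 1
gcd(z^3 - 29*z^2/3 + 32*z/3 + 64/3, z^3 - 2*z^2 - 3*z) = z + 1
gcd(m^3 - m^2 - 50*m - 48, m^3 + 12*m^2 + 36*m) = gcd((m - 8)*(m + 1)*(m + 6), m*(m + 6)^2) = m + 6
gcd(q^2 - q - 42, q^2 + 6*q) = q + 6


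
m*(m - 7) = m^2 - 7*m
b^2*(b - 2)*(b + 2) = b^4 - 4*b^2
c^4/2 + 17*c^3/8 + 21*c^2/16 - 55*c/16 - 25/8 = (c/2 + 1/2)*(c - 5/4)*(c + 2)*(c + 5/2)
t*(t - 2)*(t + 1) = t^3 - t^2 - 2*t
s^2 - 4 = (s - 2)*(s + 2)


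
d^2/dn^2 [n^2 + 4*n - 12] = 2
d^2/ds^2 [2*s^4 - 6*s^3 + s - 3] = 12*s*(2*s - 3)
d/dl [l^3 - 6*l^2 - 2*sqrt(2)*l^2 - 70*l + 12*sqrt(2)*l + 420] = 3*l^2 - 12*l - 4*sqrt(2)*l - 70 + 12*sqrt(2)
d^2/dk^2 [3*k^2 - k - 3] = 6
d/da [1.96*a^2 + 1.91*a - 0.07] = 3.92*a + 1.91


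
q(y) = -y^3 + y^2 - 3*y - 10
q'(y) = -3*y^2 + 2*y - 3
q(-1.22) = -3.04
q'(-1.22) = -9.91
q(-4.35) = 104.29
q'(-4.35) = -68.47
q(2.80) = -32.51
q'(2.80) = -20.92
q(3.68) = -57.33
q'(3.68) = -36.27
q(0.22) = -10.62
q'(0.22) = -2.71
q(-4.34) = 103.60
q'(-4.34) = -68.19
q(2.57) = -28.08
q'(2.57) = -17.67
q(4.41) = -89.55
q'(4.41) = -52.52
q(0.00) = -10.00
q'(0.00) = -3.00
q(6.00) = -208.00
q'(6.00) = -99.00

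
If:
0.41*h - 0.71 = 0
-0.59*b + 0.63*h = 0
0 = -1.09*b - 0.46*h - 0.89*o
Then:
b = 1.85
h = 1.73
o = -3.16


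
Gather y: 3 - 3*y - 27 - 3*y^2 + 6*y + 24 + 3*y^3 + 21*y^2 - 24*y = 3*y^3 + 18*y^2 - 21*y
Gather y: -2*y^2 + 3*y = -2*y^2 + 3*y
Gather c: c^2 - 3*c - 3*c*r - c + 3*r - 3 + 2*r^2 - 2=c^2 + c*(-3*r - 4) + 2*r^2 + 3*r - 5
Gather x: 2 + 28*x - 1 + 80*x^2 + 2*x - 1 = 80*x^2 + 30*x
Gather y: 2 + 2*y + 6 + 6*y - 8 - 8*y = 0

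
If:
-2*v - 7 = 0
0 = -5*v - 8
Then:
No Solution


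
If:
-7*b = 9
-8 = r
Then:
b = -9/7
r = -8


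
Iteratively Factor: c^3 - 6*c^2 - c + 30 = (c + 2)*(c^2 - 8*c + 15) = (c - 3)*(c + 2)*(c - 5)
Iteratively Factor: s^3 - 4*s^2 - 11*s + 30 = (s - 5)*(s^2 + s - 6) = (s - 5)*(s - 2)*(s + 3)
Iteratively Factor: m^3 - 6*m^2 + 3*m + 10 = (m - 2)*(m^2 - 4*m - 5) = (m - 2)*(m + 1)*(m - 5)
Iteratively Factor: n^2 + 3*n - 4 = (n + 4)*(n - 1)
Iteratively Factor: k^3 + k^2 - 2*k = (k - 1)*(k^2 + 2*k) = k*(k - 1)*(k + 2)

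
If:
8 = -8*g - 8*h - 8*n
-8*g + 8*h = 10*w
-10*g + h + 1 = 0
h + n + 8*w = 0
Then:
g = 37/283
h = 87/283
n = -407/283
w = 40/283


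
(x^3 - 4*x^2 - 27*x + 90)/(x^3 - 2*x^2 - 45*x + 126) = (x + 5)/(x + 7)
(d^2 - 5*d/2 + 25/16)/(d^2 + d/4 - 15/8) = (4*d - 5)/(2*(2*d + 3))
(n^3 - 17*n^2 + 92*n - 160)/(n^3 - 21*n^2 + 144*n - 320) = (n - 4)/(n - 8)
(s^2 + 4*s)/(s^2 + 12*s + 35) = s*(s + 4)/(s^2 + 12*s + 35)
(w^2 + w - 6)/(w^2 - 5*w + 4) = (w^2 + w - 6)/(w^2 - 5*w + 4)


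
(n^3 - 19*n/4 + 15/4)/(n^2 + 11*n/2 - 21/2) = (2*n^2 + 3*n - 5)/(2*(n + 7))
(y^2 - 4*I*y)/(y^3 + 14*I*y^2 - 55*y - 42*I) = y*(y - 4*I)/(y^3 + 14*I*y^2 - 55*y - 42*I)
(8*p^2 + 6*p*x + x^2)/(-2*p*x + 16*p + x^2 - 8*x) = (8*p^2 + 6*p*x + x^2)/(-2*p*x + 16*p + x^2 - 8*x)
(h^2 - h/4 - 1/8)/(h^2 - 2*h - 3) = (-h^2 + h/4 + 1/8)/(-h^2 + 2*h + 3)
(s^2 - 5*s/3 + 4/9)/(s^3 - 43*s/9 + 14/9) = (3*s - 4)/(3*s^2 + s - 14)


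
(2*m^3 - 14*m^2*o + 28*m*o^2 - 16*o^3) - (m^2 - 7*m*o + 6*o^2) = 2*m^3 - 14*m^2*o - m^2 + 28*m*o^2 + 7*m*o - 16*o^3 - 6*o^2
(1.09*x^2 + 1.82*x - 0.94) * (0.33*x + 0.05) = 0.3597*x^3 + 0.6551*x^2 - 0.2192*x - 0.047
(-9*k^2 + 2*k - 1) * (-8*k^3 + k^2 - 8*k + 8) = 72*k^5 - 25*k^4 + 82*k^3 - 89*k^2 + 24*k - 8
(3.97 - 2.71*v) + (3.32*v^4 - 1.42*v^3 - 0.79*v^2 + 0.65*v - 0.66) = 3.32*v^4 - 1.42*v^3 - 0.79*v^2 - 2.06*v + 3.31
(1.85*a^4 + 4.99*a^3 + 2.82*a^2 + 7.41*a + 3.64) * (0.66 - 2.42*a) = -4.477*a^5 - 10.8548*a^4 - 3.531*a^3 - 16.071*a^2 - 3.9182*a + 2.4024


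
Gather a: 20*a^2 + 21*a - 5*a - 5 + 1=20*a^2 + 16*a - 4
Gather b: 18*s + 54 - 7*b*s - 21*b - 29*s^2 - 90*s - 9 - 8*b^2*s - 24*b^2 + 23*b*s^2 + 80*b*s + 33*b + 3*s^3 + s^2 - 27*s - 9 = b^2*(-8*s - 24) + b*(23*s^2 + 73*s + 12) + 3*s^3 - 28*s^2 - 99*s + 36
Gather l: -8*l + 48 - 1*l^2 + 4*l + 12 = -l^2 - 4*l + 60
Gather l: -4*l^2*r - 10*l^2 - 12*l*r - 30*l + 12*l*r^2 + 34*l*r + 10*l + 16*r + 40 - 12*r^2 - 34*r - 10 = l^2*(-4*r - 10) + l*(12*r^2 + 22*r - 20) - 12*r^2 - 18*r + 30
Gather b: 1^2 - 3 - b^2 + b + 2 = -b^2 + b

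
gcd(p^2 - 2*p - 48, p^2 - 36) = p + 6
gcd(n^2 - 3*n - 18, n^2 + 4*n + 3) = n + 3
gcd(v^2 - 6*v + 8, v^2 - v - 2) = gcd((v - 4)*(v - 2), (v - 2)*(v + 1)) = v - 2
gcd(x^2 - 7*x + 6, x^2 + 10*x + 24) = 1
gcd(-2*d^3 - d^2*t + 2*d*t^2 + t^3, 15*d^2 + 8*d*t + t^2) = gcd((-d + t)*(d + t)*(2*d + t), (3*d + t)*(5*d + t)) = 1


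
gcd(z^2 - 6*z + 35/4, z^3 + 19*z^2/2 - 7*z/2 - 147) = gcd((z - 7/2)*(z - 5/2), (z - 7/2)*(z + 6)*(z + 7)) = z - 7/2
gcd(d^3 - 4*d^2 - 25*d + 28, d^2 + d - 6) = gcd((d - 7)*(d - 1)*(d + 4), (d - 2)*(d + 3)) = 1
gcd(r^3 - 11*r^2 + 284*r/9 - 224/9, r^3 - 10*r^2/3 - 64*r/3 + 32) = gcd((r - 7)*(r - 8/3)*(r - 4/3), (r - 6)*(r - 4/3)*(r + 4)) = r - 4/3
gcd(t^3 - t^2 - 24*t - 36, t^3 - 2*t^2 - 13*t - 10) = t + 2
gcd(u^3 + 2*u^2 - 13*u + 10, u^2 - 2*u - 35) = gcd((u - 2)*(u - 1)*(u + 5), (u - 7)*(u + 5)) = u + 5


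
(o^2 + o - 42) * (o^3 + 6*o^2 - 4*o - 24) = o^5 + 7*o^4 - 40*o^3 - 280*o^2 + 144*o + 1008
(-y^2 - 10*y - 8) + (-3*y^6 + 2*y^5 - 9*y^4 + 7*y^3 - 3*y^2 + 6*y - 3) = -3*y^6 + 2*y^5 - 9*y^4 + 7*y^3 - 4*y^2 - 4*y - 11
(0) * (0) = 0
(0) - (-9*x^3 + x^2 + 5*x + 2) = 9*x^3 - x^2 - 5*x - 2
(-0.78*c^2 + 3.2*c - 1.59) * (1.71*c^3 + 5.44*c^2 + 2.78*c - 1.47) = -1.3338*c^5 + 1.2288*c^4 + 12.5207*c^3 + 1.393*c^2 - 9.1242*c + 2.3373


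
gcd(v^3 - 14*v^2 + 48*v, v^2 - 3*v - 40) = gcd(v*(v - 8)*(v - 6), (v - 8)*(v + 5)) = v - 8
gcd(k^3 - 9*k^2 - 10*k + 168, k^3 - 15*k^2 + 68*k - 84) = k^2 - 13*k + 42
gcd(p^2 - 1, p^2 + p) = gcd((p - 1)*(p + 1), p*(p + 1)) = p + 1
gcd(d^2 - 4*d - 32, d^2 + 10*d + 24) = d + 4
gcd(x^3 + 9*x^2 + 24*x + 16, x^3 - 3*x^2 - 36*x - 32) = x^2 + 5*x + 4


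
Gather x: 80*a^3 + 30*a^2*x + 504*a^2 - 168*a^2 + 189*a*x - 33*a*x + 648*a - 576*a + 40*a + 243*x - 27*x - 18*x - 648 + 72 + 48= 80*a^3 + 336*a^2 + 112*a + x*(30*a^2 + 156*a + 198) - 528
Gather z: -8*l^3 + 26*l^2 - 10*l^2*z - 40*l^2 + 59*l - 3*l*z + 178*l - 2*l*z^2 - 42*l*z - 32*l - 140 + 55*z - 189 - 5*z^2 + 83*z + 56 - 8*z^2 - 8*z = -8*l^3 - 14*l^2 + 205*l + z^2*(-2*l - 13) + z*(-10*l^2 - 45*l + 130) - 273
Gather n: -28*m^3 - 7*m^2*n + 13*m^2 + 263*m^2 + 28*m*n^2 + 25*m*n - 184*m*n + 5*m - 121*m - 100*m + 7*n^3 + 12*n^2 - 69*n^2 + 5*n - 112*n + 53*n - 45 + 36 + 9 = -28*m^3 + 276*m^2 - 216*m + 7*n^3 + n^2*(28*m - 57) + n*(-7*m^2 - 159*m - 54)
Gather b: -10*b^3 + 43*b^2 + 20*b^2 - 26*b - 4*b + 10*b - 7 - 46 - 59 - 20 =-10*b^3 + 63*b^2 - 20*b - 132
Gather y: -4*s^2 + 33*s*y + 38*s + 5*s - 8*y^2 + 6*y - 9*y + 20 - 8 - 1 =-4*s^2 + 43*s - 8*y^2 + y*(33*s - 3) + 11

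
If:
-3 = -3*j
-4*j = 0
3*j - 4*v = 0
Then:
No Solution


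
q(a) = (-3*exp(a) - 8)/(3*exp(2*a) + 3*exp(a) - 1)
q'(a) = (-3*exp(a) - 8)*(-6*exp(2*a) - 3*exp(a))/(3*exp(2*a) + 3*exp(a) - 1)^2 - 3*exp(a)/(3*exp(2*a) + 3*exp(a) - 1)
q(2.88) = -0.06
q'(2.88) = 0.07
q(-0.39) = -4.17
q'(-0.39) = 7.44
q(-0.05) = -2.38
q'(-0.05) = 3.68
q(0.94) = -0.60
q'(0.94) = 0.77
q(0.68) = -0.84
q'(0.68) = 1.12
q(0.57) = -0.97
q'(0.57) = 1.32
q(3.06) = -0.05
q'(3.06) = 0.05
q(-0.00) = -2.20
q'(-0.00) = 3.36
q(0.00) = -2.20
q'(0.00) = 3.36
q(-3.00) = 9.66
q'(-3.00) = 2.06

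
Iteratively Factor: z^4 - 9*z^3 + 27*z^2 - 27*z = (z - 3)*(z^3 - 6*z^2 + 9*z) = (z - 3)^2*(z^2 - 3*z) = (z - 3)^3*(z)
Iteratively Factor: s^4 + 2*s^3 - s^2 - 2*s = (s)*(s^3 + 2*s^2 - s - 2) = s*(s + 1)*(s^2 + s - 2) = s*(s + 1)*(s + 2)*(s - 1)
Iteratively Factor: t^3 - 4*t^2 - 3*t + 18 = (t + 2)*(t^2 - 6*t + 9) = (t - 3)*(t + 2)*(t - 3)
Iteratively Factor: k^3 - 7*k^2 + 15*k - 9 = (k - 1)*(k^2 - 6*k + 9) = (k - 3)*(k - 1)*(k - 3)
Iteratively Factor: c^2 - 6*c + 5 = (c - 5)*(c - 1)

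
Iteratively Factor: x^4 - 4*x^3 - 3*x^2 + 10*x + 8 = (x + 1)*(x^3 - 5*x^2 + 2*x + 8) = (x - 4)*(x + 1)*(x^2 - x - 2) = (x - 4)*(x + 1)^2*(x - 2)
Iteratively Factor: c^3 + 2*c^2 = (c)*(c^2 + 2*c) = c^2*(c + 2)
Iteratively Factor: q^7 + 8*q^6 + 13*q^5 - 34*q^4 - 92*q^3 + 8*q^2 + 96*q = (q + 3)*(q^6 + 5*q^5 - 2*q^4 - 28*q^3 - 8*q^2 + 32*q) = (q + 2)*(q + 3)*(q^5 + 3*q^4 - 8*q^3 - 12*q^2 + 16*q) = (q - 2)*(q + 2)*(q + 3)*(q^4 + 5*q^3 + 2*q^2 - 8*q) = (q - 2)*(q + 2)*(q + 3)*(q + 4)*(q^3 + q^2 - 2*q) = (q - 2)*(q - 1)*(q + 2)*(q + 3)*(q + 4)*(q^2 + 2*q) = q*(q - 2)*(q - 1)*(q + 2)*(q + 3)*(q + 4)*(q + 2)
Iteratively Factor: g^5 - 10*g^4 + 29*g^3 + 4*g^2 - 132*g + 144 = (g - 4)*(g^4 - 6*g^3 + 5*g^2 + 24*g - 36) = (g - 4)*(g + 2)*(g^3 - 8*g^2 + 21*g - 18) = (g - 4)*(g - 3)*(g + 2)*(g^2 - 5*g + 6) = (g - 4)*(g - 3)^2*(g + 2)*(g - 2)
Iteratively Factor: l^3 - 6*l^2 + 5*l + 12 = (l - 3)*(l^2 - 3*l - 4) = (l - 3)*(l + 1)*(l - 4)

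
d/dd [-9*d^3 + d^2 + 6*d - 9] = -27*d^2 + 2*d + 6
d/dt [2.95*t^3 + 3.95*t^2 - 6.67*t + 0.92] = 8.85*t^2 + 7.9*t - 6.67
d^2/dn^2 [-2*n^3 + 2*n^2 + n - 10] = 4 - 12*n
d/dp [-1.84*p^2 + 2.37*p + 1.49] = 2.37 - 3.68*p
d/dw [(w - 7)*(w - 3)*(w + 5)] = 3*w^2 - 10*w - 29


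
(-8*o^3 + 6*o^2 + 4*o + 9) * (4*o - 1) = -32*o^4 + 32*o^3 + 10*o^2 + 32*o - 9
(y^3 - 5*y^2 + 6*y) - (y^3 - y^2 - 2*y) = -4*y^2 + 8*y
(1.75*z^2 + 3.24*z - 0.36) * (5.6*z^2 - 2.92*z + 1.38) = 9.8*z^4 + 13.034*z^3 - 9.0618*z^2 + 5.5224*z - 0.4968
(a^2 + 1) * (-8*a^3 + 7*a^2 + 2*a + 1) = -8*a^5 + 7*a^4 - 6*a^3 + 8*a^2 + 2*a + 1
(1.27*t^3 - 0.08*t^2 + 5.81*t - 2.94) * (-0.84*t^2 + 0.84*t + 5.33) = -1.0668*t^5 + 1.134*t^4 + 1.8215*t^3 + 6.9236*t^2 + 28.4977*t - 15.6702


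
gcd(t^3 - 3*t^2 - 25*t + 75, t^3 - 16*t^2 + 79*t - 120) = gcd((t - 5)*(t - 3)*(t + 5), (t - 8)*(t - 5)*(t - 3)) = t^2 - 8*t + 15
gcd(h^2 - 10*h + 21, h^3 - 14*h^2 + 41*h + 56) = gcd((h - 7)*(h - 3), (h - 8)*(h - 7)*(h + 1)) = h - 7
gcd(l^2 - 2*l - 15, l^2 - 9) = l + 3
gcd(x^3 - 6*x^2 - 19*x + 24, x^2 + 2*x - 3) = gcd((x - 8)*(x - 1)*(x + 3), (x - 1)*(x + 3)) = x^2 + 2*x - 3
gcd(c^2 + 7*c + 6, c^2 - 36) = c + 6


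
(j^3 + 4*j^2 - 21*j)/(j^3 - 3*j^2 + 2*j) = (j^2 + 4*j - 21)/(j^2 - 3*j + 2)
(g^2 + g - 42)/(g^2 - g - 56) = (g - 6)/(g - 8)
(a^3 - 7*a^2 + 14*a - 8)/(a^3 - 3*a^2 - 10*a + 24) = (a - 1)/(a + 3)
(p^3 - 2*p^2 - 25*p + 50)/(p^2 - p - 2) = (p^2 - 25)/(p + 1)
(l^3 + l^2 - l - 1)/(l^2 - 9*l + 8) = (l^2 + 2*l + 1)/(l - 8)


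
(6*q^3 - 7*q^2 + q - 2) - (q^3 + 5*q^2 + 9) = 5*q^3 - 12*q^2 + q - 11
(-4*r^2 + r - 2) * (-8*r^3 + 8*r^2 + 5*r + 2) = 32*r^5 - 40*r^4 + 4*r^3 - 19*r^2 - 8*r - 4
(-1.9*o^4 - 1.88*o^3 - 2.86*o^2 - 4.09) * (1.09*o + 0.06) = -2.071*o^5 - 2.1632*o^4 - 3.2302*o^3 - 0.1716*o^2 - 4.4581*o - 0.2454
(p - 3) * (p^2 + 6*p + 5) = p^3 + 3*p^2 - 13*p - 15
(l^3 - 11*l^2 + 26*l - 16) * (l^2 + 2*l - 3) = l^5 - 9*l^4 + l^3 + 69*l^2 - 110*l + 48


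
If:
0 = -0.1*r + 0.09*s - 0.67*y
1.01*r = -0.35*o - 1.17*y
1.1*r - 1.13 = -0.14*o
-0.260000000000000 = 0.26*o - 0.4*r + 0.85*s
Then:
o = -4.76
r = 1.63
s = 1.92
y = 0.01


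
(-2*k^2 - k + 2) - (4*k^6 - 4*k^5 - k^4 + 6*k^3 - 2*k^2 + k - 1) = -4*k^6 + 4*k^5 + k^4 - 6*k^3 - 2*k + 3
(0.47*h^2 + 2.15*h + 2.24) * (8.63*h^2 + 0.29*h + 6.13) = 4.0561*h^4 + 18.6908*h^3 + 22.8358*h^2 + 13.8291*h + 13.7312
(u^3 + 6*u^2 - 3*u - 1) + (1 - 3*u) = u^3 + 6*u^2 - 6*u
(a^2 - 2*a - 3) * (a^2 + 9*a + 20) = a^4 + 7*a^3 - a^2 - 67*a - 60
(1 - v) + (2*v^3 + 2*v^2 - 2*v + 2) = 2*v^3 + 2*v^2 - 3*v + 3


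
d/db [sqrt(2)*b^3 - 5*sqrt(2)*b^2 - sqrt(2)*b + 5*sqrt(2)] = sqrt(2)*(3*b^2 - 10*b - 1)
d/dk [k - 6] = 1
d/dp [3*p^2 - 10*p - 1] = 6*p - 10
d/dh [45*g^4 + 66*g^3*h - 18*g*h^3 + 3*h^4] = 66*g^3 - 54*g*h^2 + 12*h^3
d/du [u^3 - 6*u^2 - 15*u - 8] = 3*u^2 - 12*u - 15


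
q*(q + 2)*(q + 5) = q^3 + 7*q^2 + 10*q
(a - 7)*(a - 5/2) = a^2 - 19*a/2 + 35/2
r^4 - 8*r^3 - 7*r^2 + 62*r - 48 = (r - 8)*(r - 2)*(r - 1)*(r + 3)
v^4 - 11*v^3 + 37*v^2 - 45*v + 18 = (v - 6)*(v - 3)*(v - 1)^2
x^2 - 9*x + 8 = (x - 8)*(x - 1)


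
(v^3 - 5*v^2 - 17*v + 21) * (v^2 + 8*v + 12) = v^5 + 3*v^4 - 45*v^3 - 175*v^2 - 36*v + 252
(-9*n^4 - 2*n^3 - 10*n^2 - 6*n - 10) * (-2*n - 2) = 18*n^5 + 22*n^4 + 24*n^3 + 32*n^2 + 32*n + 20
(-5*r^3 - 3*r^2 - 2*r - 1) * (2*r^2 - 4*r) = -10*r^5 + 14*r^4 + 8*r^3 + 6*r^2 + 4*r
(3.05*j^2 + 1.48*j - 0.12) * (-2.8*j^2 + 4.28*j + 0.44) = -8.54*j^4 + 8.91*j^3 + 8.0124*j^2 + 0.1376*j - 0.0528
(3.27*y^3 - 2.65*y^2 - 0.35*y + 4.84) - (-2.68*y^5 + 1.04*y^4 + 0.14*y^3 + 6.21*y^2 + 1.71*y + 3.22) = 2.68*y^5 - 1.04*y^4 + 3.13*y^3 - 8.86*y^2 - 2.06*y + 1.62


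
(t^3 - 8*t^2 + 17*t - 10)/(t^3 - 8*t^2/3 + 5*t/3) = 3*(t^2 - 7*t + 10)/(t*(3*t - 5))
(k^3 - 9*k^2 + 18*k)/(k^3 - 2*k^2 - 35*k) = (-k^2 + 9*k - 18)/(-k^2 + 2*k + 35)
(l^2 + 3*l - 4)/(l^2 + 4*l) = (l - 1)/l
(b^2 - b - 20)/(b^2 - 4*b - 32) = (b - 5)/(b - 8)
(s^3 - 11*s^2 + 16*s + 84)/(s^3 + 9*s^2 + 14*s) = (s^2 - 13*s + 42)/(s*(s + 7))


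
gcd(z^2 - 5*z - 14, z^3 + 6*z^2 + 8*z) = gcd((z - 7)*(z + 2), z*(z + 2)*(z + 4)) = z + 2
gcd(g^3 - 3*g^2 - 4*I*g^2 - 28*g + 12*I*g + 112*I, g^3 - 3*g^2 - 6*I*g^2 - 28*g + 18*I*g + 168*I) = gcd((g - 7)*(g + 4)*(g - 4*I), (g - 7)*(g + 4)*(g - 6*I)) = g^2 - 3*g - 28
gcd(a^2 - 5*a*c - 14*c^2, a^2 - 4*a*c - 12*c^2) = a + 2*c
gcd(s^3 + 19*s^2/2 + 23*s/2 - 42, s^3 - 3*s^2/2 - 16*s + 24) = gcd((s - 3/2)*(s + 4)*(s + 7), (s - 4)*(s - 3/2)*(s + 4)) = s^2 + 5*s/2 - 6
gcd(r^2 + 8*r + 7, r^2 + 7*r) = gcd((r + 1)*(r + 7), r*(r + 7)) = r + 7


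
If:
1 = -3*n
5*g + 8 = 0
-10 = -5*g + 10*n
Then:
No Solution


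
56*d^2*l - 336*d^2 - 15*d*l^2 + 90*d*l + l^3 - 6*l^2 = (-8*d + l)*(-7*d + l)*(l - 6)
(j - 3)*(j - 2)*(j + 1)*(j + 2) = j^4 - 2*j^3 - 7*j^2 + 8*j + 12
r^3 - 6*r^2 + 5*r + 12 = (r - 4)*(r - 3)*(r + 1)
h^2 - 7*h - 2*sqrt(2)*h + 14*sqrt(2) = (h - 7)*(h - 2*sqrt(2))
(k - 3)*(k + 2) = k^2 - k - 6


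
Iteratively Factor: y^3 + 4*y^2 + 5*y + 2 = (y + 1)*(y^2 + 3*y + 2) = (y + 1)^2*(y + 2)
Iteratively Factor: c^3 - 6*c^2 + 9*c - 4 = (c - 1)*(c^2 - 5*c + 4) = (c - 1)^2*(c - 4)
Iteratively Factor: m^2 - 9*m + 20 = (m - 4)*(m - 5)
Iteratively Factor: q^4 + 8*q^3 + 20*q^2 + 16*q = (q + 2)*(q^3 + 6*q^2 + 8*q) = (q + 2)^2*(q^2 + 4*q) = (q + 2)^2*(q + 4)*(q)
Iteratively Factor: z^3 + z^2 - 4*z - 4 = (z - 2)*(z^2 + 3*z + 2) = (z - 2)*(z + 1)*(z + 2)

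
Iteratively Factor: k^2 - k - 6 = (k - 3)*(k + 2)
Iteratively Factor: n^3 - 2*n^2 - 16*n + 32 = (n + 4)*(n^2 - 6*n + 8) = (n - 2)*(n + 4)*(n - 4)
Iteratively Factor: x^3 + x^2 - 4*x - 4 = (x + 1)*(x^2 - 4) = (x + 1)*(x + 2)*(x - 2)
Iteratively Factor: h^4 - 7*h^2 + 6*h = (h + 3)*(h^3 - 3*h^2 + 2*h) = h*(h + 3)*(h^2 - 3*h + 2) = h*(h - 1)*(h + 3)*(h - 2)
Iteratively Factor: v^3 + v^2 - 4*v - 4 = (v - 2)*(v^2 + 3*v + 2) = (v - 2)*(v + 2)*(v + 1)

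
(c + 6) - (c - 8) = 14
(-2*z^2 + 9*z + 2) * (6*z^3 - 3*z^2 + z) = -12*z^5 + 60*z^4 - 17*z^3 + 3*z^2 + 2*z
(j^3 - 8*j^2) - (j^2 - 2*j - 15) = j^3 - 9*j^2 + 2*j + 15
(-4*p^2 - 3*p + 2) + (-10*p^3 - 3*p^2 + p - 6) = -10*p^3 - 7*p^2 - 2*p - 4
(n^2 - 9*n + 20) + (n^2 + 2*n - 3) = 2*n^2 - 7*n + 17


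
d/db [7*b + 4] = 7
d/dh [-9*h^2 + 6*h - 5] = 6 - 18*h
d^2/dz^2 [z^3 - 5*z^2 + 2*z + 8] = 6*z - 10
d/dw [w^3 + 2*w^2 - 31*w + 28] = 3*w^2 + 4*w - 31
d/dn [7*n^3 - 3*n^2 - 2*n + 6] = 21*n^2 - 6*n - 2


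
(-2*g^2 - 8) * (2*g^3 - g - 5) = -4*g^5 - 14*g^3 + 10*g^2 + 8*g + 40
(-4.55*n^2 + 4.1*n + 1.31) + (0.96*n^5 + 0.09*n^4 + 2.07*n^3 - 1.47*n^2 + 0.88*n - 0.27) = 0.96*n^5 + 0.09*n^4 + 2.07*n^3 - 6.02*n^2 + 4.98*n + 1.04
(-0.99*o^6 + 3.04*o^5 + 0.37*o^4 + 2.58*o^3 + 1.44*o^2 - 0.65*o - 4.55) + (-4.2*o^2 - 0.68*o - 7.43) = -0.99*o^6 + 3.04*o^5 + 0.37*o^4 + 2.58*o^3 - 2.76*o^2 - 1.33*o - 11.98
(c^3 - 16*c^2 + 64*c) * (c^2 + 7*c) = c^5 - 9*c^4 - 48*c^3 + 448*c^2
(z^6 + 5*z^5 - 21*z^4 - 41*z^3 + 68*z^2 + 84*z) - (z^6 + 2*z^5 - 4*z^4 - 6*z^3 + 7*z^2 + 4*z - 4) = 3*z^5 - 17*z^4 - 35*z^3 + 61*z^2 + 80*z + 4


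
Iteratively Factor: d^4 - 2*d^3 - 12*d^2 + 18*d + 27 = (d + 3)*(d^3 - 5*d^2 + 3*d + 9) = (d - 3)*(d + 3)*(d^2 - 2*d - 3) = (d - 3)*(d + 1)*(d + 3)*(d - 3)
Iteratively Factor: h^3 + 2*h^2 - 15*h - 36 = (h + 3)*(h^2 - h - 12) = (h - 4)*(h + 3)*(h + 3)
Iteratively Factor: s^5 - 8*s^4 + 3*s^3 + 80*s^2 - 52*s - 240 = (s + 2)*(s^4 - 10*s^3 + 23*s^2 + 34*s - 120) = (s + 2)^2*(s^3 - 12*s^2 + 47*s - 60) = (s - 3)*(s + 2)^2*(s^2 - 9*s + 20) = (s - 5)*(s - 3)*(s + 2)^2*(s - 4)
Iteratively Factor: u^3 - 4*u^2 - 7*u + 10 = (u + 2)*(u^2 - 6*u + 5) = (u - 1)*(u + 2)*(u - 5)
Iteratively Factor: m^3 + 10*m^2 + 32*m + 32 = (m + 4)*(m^2 + 6*m + 8) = (m + 4)^2*(m + 2)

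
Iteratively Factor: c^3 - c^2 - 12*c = (c)*(c^2 - c - 12) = c*(c + 3)*(c - 4)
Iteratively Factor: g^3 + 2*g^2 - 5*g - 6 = (g - 2)*(g^2 + 4*g + 3) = (g - 2)*(g + 1)*(g + 3)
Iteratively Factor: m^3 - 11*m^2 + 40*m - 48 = (m - 4)*(m^2 - 7*m + 12) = (m - 4)^2*(m - 3)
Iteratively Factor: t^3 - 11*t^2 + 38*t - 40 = (t - 2)*(t^2 - 9*t + 20) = (t - 5)*(t - 2)*(t - 4)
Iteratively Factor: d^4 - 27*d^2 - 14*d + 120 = (d - 2)*(d^3 + 2*d^2 - 23*d - 60) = (d - 5)*(d - 2)*(d^2 + 7*d + 12) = (d - 5)*(d - 2)*(d + 3)*(d + 4)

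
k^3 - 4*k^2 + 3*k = k*(k - 3)*(k - 1)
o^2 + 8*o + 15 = (o + 3)*(o + 5)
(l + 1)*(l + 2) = l^2 + 3*l + 2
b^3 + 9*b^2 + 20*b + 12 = (b + 1)*(b + 2)*(b + 6)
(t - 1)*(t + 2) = t^2 + t - 2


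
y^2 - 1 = (y - 1)*(y + 1)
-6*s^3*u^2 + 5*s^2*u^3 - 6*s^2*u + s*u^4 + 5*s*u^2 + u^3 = u*(-s + u)*(6*s + u)*(s*u + 1)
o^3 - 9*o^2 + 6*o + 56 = (o - 7)*(o - 4)*(o + 2)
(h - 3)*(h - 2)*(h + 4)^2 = h^4 + 3*h^3 - 18*h^2 - 32*h + 96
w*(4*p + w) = 4*p*w + w^2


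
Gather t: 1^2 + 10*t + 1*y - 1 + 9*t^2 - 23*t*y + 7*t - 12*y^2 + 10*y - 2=9*t^2 + t*(17 - 23*y) - 12*y^2 + 11*y - 2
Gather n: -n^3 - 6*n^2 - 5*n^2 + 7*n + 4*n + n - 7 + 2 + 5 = -n^3 - 11*n^2 + 12*n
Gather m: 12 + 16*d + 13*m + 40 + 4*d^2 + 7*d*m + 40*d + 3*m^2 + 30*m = 4*d^2 + 56*d + 3*m^2 + m*(7*d + 43) + 52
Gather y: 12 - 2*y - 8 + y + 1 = 5 - y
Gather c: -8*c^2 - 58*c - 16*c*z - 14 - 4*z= -8*c^2 + c*(-16*z - 58) - 4*z - 14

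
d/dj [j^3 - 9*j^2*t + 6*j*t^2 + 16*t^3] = 3*j^2 - 18*j*t + 6*t^2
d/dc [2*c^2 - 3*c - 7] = 4*c - 3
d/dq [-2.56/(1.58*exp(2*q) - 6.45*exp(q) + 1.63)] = (8.0896*exp(q) - 16.512)*exp(q)/(1.58*exp(2*q) - 6.45*exp(q) + 1.63)^2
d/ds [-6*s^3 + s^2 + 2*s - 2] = -18*s^2 + 2*s + 2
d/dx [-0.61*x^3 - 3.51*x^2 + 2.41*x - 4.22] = -1.83*x^2 - 7.02*x + 2.41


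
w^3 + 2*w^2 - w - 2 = (w - 1)*(w + 1)*(w + 2)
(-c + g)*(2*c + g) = -2*c^2 + c*g + g^2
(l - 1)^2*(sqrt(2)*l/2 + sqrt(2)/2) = sqrt(2)*l^3/2 - sqrt(2)*l^2/2 - sqrt(2)*l/2 + sqrt(2)/2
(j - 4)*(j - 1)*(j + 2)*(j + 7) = j^4 + 4*j^3 - 27*j^2 - 34*j + 56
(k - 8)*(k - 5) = k^2 - 13*k + 40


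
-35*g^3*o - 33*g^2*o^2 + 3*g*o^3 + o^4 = o*(-5*g + o)*(g + o)*(7*g + o)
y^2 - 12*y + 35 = (y - 7)*(y - 5)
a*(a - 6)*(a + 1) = a^3 - 5*a^2 - 6*a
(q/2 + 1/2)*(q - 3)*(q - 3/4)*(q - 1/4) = q^4/2 - 3*q^3/2 - 13*q^2/32 + 21*q/16 - 9/32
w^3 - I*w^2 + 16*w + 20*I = (w - 5*I)*(w + 2*I)^2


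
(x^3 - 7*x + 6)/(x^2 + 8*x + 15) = (x^2 - 3*x + 2)/(x + 5)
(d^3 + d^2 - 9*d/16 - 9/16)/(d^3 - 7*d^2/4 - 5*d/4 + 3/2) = (d + 3/4)/(d - 2)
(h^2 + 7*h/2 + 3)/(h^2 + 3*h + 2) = (h + 3/2)/(h + 1)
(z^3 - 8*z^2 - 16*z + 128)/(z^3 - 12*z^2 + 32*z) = (z + 4)/z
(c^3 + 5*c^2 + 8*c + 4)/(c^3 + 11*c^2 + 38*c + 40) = (c^2 + 3*c + 2)/(c^2 + 9*c + 20)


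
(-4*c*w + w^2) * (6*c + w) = -24*c^2*w + 2*c*w^2 + w^3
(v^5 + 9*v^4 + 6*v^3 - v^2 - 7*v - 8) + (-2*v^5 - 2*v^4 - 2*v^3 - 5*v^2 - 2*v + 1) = -v^5 + 7*v^4 + 4*v^3 - 6*v^2 - 9*v - 7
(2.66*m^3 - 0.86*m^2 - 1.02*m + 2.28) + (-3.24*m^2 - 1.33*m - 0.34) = 2.66*m^3 - 4.1*m^2 - 2.35*m + 1.94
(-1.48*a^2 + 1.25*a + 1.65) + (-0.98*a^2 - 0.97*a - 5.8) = -2.46*a^2 + 0.28*a - 4.15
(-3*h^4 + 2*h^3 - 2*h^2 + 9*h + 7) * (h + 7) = -3*h^5 - 19*h^4 + 12*h^3 - 5*h^2 + 70*h + 49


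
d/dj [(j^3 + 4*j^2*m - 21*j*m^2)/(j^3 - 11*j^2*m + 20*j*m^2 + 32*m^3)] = m*(-15*j^4 + 82*j^3*m - 55*j^2*m^2 + 256*j*m^3 - 672*m^4)/(j^6 - 22*j^5*m + 161*j^4*m^2 - 376*j^3*m^3 - 304*j^2*m^4 + 1280*j*m^5 + 1024*m^6)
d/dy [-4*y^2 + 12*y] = 12 - 8*y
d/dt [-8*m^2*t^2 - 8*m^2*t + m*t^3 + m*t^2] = m*(-16*m*t - 8*m + 3*t^2 + 2*t)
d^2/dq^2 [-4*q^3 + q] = -24*q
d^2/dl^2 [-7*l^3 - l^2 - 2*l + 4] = -42*l - 2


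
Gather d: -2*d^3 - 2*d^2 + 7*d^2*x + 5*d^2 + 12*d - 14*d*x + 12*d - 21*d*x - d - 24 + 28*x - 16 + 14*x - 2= -2*d^3 + d^2*(7*x + 3) + d*(23 - 35*x) + 42*x - 42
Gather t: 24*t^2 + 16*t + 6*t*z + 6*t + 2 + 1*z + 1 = 24*t^2 + t*(6*z + 22) + z + 3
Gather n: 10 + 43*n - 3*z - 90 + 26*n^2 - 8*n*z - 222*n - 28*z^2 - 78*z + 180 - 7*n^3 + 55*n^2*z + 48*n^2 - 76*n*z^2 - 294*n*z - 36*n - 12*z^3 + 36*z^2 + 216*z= -7*n^3 + n^2*(55*z + 74) + n*(-76*z^2 - 302*z - 215) - 12*z^3 + 8*z^2 + 135*z + 100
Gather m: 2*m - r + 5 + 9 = 2*m - r + 14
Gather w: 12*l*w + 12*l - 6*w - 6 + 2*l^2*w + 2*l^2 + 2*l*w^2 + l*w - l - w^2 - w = 2*l^2 + 11*l + w^2*(2*l - 1) + w*(2*l^2 + 13*l - 7) - 6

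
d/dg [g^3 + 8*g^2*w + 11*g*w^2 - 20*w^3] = 3*g^2 + 16*g*w + 11*w^2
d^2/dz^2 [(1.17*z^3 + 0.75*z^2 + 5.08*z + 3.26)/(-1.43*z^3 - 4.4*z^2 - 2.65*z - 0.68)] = (-7.105427357601e-15*z^7 + 11.65593*z^6 - 35.726262*z^5 - 241.071402*z^4 - 468.11817*z^3 - 392.712756*z^2 - 121.099344*z - 8.66414)/(2.924207*z^9 + 26.99268*z^8 + 99.311355*z^7 + 189.398396*z^6 + 209.709885*z^5 + 147.65256*z^4 + 68.166121*z^3 + 20.42958*z^2 + 3.67608*z + 0.314432)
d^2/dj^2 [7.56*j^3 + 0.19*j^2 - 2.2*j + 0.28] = 45.36*j + 0.38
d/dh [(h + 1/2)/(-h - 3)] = -5/(2*(h + 3)^2)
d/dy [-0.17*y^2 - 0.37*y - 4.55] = -0.34*y - 0.37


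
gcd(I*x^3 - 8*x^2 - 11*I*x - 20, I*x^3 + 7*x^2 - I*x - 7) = 1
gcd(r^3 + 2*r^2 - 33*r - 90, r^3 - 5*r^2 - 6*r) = r - 6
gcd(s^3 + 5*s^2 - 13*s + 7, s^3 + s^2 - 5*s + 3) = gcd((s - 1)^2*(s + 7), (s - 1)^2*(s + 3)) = s^2 - 2*s + 1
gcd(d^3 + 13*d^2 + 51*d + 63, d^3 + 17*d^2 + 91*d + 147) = d^2 + 10*d + 21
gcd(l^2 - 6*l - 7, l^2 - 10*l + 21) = l - 7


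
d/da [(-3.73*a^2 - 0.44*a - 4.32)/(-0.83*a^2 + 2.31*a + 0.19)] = (-8.9815*a^2 - 8.5886*a + 9.8956)/(0.6889*a^4 - 3.8346*a^3 + 5.0207*a^2 + 0.8778*a + 0.0361)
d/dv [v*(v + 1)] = 2*v + 1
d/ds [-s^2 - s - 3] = -2*s - 1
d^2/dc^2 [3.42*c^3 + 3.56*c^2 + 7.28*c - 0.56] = 20.52*c + 7.12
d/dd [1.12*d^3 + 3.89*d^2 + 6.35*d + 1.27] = 3.36*d^2 + 7.78*d + 6.35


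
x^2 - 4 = (x - 2)*(x + 2)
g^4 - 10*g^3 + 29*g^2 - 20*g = g*(g - 5)*(g - 4)*(g - 1)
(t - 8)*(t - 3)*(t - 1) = t^3 - 12*t^2 + 35*t - 24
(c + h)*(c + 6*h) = c^2 + 7*c*h + 6*h^2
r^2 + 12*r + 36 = (r + 6)^2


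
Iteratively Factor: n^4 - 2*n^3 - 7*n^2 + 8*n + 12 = (n + 2)*(n^3 - 4*n^2 + n + 6) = (n + 1)*(n + 2)*(n^2 - 5*n + 6) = (n - 3)*(n + 1)*(n + 2)*(n - 2)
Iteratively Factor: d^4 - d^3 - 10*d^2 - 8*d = (d + 2)*(d^3 - 3*d^2 - 4*d) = (d + 1)*(d + 2)*(d^2 - 4*d) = d*(d + 1)*(d + 2)*(d - 4)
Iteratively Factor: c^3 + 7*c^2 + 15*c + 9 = (c + 3)*(c^2 + 4*c + 3) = (c + 1)*(c + 3)*(c + 3)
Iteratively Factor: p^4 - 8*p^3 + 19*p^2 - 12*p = (p)*(p^3 - 8*p^2 + 19*p - 12) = p*(p - 4)*(p^2 - 4*p + 3) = p*(p - 4)*(p - 1)*(p - 3)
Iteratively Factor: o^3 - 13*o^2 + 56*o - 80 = (o - 4)*(o^2 - 9*o + 20) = (o - 5)*(o - 4)*(o - 4)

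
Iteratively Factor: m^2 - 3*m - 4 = (m + 1)*(m - 4)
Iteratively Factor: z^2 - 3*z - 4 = (z - 4)*(z + 1)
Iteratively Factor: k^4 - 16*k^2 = (k)*(k^3 - 16*k) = k^2*(k^2 - 16) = k^2*(k - 4)*(k + 4)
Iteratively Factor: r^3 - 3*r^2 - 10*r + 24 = (r - 2)*(r^2 - r - 12) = (r - 4)*(r - 2)*(r + 3)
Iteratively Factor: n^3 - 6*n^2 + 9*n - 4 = (n - 4)*(n^2 - 2*n + 1) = (n - 4)*(n - 1)*(n - 1)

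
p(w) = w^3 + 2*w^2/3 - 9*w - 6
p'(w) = 3*w^2 + 4*w/3 - 9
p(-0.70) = 0.28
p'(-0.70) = -8.46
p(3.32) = 8.06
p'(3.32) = 28.49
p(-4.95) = -66.40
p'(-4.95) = 57.91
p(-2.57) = 4.56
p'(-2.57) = 7.39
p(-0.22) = -4.00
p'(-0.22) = -9.15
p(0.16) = -7.42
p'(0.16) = -8.71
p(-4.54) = -44.98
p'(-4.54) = 46.78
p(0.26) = -8.28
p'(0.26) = -8.45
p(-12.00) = -1530.00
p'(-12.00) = 407.00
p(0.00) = -6.00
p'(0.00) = -9.00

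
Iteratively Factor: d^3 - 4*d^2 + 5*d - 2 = (d - 1)*(d^2 - 3*d + 2) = (d - 1)^2*(d - 2)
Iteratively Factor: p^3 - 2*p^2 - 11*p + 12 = (p + 3)*(p^2 - 5*p + 4) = (p - 1)*(p + 3)*(p - 4)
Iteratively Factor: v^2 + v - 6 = (v + 3)*(v - 2)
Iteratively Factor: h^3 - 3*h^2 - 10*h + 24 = (h + 3)*(h^2 - 6*h + 8) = (h - 4)*(h + 3)*(h - 2)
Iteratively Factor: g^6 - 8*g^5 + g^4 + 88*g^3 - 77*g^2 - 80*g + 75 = (g - 1)*(g^5 - 7*g^4 - 6*g^3 + 82*g^2 + 5*g - 75) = (g - 5)*(g - 1)*(g^4 - 2*g^3 - 16*g^2 + 2*g + 15) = (g - 5)*(g - 1)*(g + 3)*(g^3 - 5*g^2 - g + 5) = (g - 5)^2*(g - 1)*(g + 3)*(g^2 - 1) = (g - 5)^2*(g - 1)*(g + 1)*(g + 3)*(g - 1)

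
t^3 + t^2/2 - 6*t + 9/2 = (t - 3/2)*(t - 1)*(t + 3)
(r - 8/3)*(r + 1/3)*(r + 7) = r^3 + 14*r^2/3 - 155*r/9 - 56/9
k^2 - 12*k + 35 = (k - 7)*(k - 5)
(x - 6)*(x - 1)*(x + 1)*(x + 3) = x^4 - 3*x^3 - 19*x^2 + 3*x + 18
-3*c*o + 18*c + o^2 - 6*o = (-3*c + o)*(o - 6)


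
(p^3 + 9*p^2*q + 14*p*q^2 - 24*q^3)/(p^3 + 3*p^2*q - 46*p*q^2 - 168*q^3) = (p - q)/(p - 7*q)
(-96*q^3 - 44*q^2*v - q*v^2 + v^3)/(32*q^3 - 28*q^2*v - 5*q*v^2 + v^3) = (-3*q - v)/(q - v)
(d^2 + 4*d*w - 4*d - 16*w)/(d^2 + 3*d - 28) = (d + 4*w)/(d + 7)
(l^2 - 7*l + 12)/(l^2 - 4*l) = (l - 3)/l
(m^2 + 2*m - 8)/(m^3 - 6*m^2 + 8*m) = (m + 4)/(m*(m - 4))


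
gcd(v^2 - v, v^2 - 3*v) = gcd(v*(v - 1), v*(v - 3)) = v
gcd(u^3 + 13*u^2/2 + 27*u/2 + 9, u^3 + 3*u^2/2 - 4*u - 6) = u^2 + 7*u/2 + 3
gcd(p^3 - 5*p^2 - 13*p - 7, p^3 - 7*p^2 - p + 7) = p^2 - 6*p - 7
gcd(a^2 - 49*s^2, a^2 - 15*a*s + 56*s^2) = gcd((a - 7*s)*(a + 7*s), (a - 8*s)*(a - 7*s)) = -a + 7*s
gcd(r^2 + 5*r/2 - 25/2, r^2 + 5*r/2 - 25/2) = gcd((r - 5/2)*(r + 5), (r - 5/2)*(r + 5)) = r^2 + 5*r/2 - 25/2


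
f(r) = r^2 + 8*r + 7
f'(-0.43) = 7.14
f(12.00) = 247.00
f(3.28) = 44.00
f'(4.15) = 16.30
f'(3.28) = 14.56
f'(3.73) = 15.46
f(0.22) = 8.81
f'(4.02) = 16.04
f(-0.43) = 3.74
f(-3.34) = -8.56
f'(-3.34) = 1.32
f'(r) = 2*r + 8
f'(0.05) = 8.10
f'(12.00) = 32.00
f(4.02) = 55.32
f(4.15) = 57.42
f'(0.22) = 8.44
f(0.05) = 7.40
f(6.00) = 91.00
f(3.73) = 50.75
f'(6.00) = 20.00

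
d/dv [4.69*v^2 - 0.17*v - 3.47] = 9.38*v - 0.17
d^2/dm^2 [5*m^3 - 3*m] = 30*m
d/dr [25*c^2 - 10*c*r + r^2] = -10*c + 2*r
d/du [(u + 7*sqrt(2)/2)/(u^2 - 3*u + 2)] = (u^2 - 3*u - (2*u - 3)*(2*u + 7*sqrt(2))/2 + 2)/(u^2 - 3*u + 2)^2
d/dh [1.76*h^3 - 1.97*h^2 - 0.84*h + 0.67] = 5.28*h^2 - 3.94*h - 0.84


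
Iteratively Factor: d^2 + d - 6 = (d + 3)*(d - 2)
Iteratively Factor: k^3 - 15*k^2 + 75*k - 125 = (k - 5)*(k^2 - 10*k + 25) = (k - 5)^2*(k - 5)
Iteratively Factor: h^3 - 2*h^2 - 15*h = (h + 3)*(h^2 - 5*h) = (h - 5)*(h + 3)*(h)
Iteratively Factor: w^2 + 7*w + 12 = (w + 3)*(w + 4)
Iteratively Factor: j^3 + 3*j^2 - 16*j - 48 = (j + 3)*(j^2 - 16) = (j + 3)*(j + 4)*(j - 4)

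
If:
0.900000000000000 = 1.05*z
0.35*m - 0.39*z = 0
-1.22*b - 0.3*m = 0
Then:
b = -0.23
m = 0.96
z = 0.86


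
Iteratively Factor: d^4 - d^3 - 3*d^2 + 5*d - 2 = (d - 1)*(d^3 - 3*d + 2) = (d - 1)^2*(d^2 + d - 2) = (d - 1)^2*(d + 2)*(d - 1)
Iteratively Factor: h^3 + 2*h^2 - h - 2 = (h + 2)*(h^2 - 1) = (h - 1)*(h + 2)*(h + 1)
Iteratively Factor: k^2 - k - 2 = (k - 2)*(k + 1)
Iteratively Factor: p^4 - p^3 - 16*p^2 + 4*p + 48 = (p + 3)*(p^3 - 4*p^2 - 4*p + 16) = (p - 2)*(p + 3)*(p^2 - 2*p - 8) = (p - 4)*(p - 2)*(p + 3)*(p + 2)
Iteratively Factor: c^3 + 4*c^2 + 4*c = (c)*(c^2 + 4*c + 4) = c*(c + 2)*(c + 2)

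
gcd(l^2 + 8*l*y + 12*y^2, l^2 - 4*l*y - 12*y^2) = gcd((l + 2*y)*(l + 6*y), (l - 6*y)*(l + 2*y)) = l + 2*y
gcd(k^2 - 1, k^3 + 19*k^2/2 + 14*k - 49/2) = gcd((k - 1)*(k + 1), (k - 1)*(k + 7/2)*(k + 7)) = k - 1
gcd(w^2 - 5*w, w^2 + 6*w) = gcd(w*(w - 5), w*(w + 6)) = w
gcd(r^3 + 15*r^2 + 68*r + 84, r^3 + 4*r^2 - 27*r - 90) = r + 6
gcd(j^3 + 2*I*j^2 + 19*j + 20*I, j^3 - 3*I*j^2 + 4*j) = j^2 - 3*I*j + 4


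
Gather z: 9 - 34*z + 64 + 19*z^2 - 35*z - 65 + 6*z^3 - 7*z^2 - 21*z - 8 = 6*z^3 + 12*z^2 - 90*z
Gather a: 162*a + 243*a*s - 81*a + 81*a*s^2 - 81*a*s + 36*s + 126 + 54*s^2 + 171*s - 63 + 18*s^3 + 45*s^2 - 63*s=a*(81*s^2 + 162*s + 81) + 18*s^3 + 99*s^2 + 144*s + 63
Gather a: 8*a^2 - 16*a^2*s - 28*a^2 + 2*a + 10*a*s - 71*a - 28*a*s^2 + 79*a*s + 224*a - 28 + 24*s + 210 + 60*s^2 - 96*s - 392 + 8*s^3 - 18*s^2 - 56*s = a^2*(-16*s - 20) + a*(-28*s^2 + 89*s + 155) + 8*s^3 + 42*s^2 - 128*s - 210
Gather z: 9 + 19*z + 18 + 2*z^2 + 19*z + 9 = 2*z^2 + 38*z + 36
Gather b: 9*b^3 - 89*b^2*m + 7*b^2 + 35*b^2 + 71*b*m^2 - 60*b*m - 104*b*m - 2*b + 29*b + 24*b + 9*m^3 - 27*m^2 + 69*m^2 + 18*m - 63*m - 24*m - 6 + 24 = 9*b^3 + b^2*(42 - 89*m) + b*(71*m^2 - 164*m + 51) + 9*m^3 + 42*m^2 - 69*m + 18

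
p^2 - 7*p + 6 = (p - 6)*(p - 1)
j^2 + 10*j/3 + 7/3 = (j + 1)*(j + 7/3)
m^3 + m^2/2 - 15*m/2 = m*(m - 5/2)*(m + 3)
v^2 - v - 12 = (v - 4)*(v + 3)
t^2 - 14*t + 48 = (t - 8)*(t - 6)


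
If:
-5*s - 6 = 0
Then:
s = -6/5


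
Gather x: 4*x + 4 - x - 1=3*x + 3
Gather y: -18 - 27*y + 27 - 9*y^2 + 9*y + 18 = -9*y^2 - 18*y + 27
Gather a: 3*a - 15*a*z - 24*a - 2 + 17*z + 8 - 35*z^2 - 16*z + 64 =a*(-15*z - 21) - 35*z^2 + z + 70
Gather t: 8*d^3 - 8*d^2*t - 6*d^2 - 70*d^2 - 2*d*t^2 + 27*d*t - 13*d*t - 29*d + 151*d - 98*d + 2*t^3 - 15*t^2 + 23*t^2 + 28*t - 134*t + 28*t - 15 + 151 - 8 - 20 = 8*d^3 - 76*d^2 + 24*d + 2*t^3 + t^2*(8 - 2*d) + t*(-8*d^2 + 14*d - 78) + 108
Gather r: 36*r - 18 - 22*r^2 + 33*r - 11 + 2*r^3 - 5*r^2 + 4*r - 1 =2*r^3 - 27*r^2 + 73*r - 30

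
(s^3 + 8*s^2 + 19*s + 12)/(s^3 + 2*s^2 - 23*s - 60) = (s + 1)/(s - 5)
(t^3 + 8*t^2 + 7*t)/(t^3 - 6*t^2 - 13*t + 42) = t*(t^2 + 8*t + 7)/(t^3 - 6*t^2 - 13*t + 42)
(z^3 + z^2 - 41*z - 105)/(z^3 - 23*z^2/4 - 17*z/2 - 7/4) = 4*(z^2 + 8*z + 15)/(4*z^2 + 5*z + 1)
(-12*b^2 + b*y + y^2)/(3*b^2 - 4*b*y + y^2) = (4*b + y)/(-b + y)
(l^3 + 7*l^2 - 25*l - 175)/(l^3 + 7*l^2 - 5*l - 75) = (l^2 + 2*l - 35)/(l^2 + 2*l - 15)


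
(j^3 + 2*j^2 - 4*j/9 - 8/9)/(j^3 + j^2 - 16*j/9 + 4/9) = (3*j + 2)/(3*j - 1)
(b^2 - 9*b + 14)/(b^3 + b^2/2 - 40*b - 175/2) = 2*(b - 2)/(2*b^2 + 15*b + 25)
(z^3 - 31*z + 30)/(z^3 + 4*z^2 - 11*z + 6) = (z - 5)/(z - 1)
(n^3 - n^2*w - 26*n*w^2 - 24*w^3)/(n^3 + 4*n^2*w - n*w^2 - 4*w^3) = (-n + 6*w)/(-n + w)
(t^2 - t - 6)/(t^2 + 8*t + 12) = (t - 3)/(t + 6)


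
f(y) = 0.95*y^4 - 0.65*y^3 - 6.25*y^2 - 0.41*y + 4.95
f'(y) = 3.8*y^3 - 1.95*y^2 - 12.5*y - 0.41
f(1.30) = -4.86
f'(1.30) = -11.61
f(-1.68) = -1.35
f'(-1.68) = -2.93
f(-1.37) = -1.20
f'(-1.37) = 3.28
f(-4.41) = 300.27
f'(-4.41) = -309.12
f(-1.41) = -1.32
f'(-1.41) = 2.69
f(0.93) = -0.65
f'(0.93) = -10.66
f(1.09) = -2.42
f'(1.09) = -11.43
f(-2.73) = 25.48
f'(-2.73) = -58.13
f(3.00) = 6.87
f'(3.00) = 47.14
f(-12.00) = 19932.27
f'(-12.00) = -6697.61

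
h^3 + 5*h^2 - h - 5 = (h - 1)*(h + 1)*(h + 5)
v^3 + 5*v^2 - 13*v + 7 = (v - 1)^2*(v + 7)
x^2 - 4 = (x - 2)*(x + 2)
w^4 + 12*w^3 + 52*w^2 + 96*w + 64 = (w + 2)^2*(w + 4)^2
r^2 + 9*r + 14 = (r + 2)*(r + 7)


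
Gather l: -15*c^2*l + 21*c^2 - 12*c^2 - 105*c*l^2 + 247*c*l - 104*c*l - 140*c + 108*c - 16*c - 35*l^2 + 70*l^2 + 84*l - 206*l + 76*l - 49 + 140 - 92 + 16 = 9*c^2 - 48*c + l^2*(35 - 105*c) + l*(-15*c^2 + 143*c - 46) + 15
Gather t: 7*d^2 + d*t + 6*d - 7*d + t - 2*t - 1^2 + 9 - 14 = 7*d^2 - d + t*(d - 1) - 6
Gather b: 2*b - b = b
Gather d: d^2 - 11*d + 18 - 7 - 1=d^2 - 11*d + 10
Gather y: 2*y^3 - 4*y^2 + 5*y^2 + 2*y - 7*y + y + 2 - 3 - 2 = 2*y^3 + y^2 - 4*y - 3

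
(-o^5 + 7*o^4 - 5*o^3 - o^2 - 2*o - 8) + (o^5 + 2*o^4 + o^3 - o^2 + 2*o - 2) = 9*o^4 - 4*o^3 - 2*o^2 - 10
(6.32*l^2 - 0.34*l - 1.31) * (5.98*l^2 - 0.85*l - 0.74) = 37.7936*l^4 - 7.4052*l^3 - 12.2216*l^2 + 1.3651*l + 0.9694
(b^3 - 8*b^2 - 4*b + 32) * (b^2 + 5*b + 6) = b^5 - 3*b^4 - 38*b^3 - 36*b^2 + 136*b + 192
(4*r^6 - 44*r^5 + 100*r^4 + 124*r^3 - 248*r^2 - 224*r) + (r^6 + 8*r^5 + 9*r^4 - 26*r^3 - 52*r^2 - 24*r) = 5*r^6 - 36*r^5 + 109*r^4 + 98*r^3 - 300*r^2 - 248*r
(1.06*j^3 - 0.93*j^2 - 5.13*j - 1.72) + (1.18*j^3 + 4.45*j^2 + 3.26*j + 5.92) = 2.24*j^3 + 3.52*j^2 - 1.87*j + 4.2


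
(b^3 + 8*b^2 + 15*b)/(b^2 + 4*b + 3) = b*(b + 5)/(b + 1)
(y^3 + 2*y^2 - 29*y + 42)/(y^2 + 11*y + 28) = (y^2 - 5*y + 6)/(y + 4)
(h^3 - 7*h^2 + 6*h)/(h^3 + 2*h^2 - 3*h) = (h - 6)/(h + 3)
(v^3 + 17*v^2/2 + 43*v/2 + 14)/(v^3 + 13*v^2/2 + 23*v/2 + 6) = (2*v + 7)/(2*v + 3)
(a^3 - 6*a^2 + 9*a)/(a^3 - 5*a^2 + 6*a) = (a - 3)/(a - 2)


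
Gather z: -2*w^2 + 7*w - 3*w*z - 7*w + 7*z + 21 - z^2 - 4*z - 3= -2*w^2 - z^2 + z*(3 - 3*w) + 18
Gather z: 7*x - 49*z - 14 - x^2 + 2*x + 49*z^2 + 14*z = -x^2 + 9*x + 49*z^2 - 35*z - 14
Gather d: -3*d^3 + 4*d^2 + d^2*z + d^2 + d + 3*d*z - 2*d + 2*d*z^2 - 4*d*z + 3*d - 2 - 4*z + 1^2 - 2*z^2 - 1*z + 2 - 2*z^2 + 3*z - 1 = -3*d^3 + d^2*(z + 5) + d*(2*z^2 - z + 2) - 4*z^2 - 2*z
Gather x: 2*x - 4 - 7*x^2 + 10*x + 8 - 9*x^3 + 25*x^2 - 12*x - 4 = -9*x^3 + 18*x^2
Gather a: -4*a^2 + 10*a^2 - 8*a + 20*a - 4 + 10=6*a^2 + 12*a + 6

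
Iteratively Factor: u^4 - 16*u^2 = (u + 4)*(u^3 - 4*u^2) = u*(u + 4)*(u^2 - 4*u) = u*(u - 4)*(u + 4)*(u)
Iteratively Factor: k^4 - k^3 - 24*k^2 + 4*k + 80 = (k - 5)*(k^3 + 4*k^2 - 4*k - 16) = (k - 5)*(k + 2)*(k^2 + 2*k - 8) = (k - 5)*(k - 2)*(k + 2)*(k + 4)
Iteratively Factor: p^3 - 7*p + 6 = (p - 2)*(p^2 + 2*p - 3) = (p - 2)*(p + 3)*(p - 1)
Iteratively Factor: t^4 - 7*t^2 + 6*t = (t + 3)*(t^3 - 3*t^2 + 2*t) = (t - 2)*(t + 3)*(t^2 - t) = (t - 2)*(t - 1)*(t + 3)*(t)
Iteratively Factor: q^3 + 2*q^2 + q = (q)*(q^2 + 2*q + 1) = q*(q + 1)*(q + 1)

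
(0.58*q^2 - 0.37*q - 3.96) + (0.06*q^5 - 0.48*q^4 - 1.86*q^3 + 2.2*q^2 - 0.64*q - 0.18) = 0.06*q^5 - 0.48*q^4 - 1.86*q^3 + 2.78*q^2 - 1.01*q - 4.14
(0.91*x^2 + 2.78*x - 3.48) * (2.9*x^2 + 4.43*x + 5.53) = 2.639*x^4 + 12.0933*x^3 + 7.2557*x^2 - 0.0429999999999993*x - 19.2444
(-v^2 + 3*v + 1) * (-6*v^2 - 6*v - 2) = 6*v^4 - 12*v^3 - 22*v^2 - 12*v - 2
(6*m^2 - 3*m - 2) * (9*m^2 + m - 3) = 54*m^4 - 21*m^3 - 39*m^2 + 7*m + 6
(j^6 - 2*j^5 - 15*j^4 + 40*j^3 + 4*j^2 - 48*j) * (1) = j^6 - 2*j^5 - 15*j^4 + 40*j^3 + 4*j^2 - 48*j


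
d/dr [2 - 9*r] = -9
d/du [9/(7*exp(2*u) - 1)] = -126*exp(2*u)/(7*exp(2*u) - 1)^2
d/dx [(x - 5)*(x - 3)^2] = (x - 3)*(3*x - 13)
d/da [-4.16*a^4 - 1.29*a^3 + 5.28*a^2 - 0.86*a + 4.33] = -16.64*a^3 - 3.87*a^2 + 10.56*a - 0.86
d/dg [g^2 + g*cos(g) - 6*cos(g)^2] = -g*sin(g) + 2*g + 6*sin(2*g) + cos(g)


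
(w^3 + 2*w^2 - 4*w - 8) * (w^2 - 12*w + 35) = w^5 - 10*w^4 + 7*w^3 + 110*w^2 - 44*w - 280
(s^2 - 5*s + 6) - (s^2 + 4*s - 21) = 27 - 9*s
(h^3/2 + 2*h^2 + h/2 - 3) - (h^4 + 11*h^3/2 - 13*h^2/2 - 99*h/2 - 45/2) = -h^4 - 5*h^3 + 17*h^2/2 + 50*h + 39/2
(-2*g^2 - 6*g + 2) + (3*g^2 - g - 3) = g^2 - 7*g - 1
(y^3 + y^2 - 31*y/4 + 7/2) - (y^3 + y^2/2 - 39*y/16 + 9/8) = y^2/2 - 85*y/16 + 19/8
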